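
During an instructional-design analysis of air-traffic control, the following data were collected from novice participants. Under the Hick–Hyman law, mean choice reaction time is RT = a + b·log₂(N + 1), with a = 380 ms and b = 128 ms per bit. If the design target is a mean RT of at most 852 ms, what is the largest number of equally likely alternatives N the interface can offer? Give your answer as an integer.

Set 380 + 128·log₂(N + 1) ≤ 852.
log₂(N + 1) ≤ (852 − 380) / 128 = 3.6875.
N + 1 ≤ 2^3.6875 = 12.8839.
N ≤ 11.8839, so the largest integer N is 11.

11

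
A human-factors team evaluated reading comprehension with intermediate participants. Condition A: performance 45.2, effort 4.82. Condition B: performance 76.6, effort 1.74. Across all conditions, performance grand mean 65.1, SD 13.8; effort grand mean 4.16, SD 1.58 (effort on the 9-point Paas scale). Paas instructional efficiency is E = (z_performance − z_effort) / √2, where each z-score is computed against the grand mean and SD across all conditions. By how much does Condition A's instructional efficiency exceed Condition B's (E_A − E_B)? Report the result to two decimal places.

-2.99

Condition A: z_P = (45.2 − 65.1)/13.8 = -1.4420; z_E = (4.82 − 4.16)/1.58 = 0.4177; E_A = (-1.4420 − 0.4177)/√2 = -1.3150.
Condition B: z_P = (76.6 − 65.1)/13.8 = 0.8333; z_E = (1.74 − 4.16)/1.58 = -1.5316; E_B = (0.8333 − (-1.5316))/√2 = 1.6722.
E_A − E_B = -1.3150 − 1.6722 = -2.9872 ≈ -2.99.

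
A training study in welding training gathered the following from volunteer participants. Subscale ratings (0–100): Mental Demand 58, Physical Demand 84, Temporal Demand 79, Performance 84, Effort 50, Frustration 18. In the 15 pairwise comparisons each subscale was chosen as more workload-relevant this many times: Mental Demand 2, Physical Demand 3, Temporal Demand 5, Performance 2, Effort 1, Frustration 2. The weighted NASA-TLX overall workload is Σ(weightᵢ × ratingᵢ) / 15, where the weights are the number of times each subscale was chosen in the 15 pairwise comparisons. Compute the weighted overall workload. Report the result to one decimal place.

The tallies are the weights (they sum to 15).
Weighted sum = 2·58 + 3·84 + 5·79 + 2·84 + 1·50 + 2·18
            = 116 + 252 + 395 + 168 + 50 + 36 = 1017.
Overall workload = 1017 / 15 = 67.8000 ≈ 67.8.

67.8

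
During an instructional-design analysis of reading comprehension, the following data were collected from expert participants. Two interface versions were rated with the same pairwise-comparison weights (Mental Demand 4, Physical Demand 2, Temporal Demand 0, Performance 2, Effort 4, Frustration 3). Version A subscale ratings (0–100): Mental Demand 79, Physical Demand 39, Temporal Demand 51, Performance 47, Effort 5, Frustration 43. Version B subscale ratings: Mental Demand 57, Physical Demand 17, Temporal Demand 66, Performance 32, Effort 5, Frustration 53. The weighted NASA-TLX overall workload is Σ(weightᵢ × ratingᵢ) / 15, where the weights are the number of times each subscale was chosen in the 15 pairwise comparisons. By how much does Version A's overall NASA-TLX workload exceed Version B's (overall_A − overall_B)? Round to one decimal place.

Version A weighted sum = 4·79 + 2·39 + 0·51 + 2·47 + 4·5 + 3·43 = 316 + 78 + 0 + 94 + 20 + 129 = 637; overall_A = 637/15 = 42.4667.
Version B weighted sum = 4·57 + 2·17 + 0·66 + 2·32 + 4·5 + 3·53 = 228 + 34 + 0 + 64 + 20 + 159 = 505; overall_B = 505/15 = 33.6667.
Difference = 42.4667 − 33.6667 = 8.8000 ≈ 8.8.

8.8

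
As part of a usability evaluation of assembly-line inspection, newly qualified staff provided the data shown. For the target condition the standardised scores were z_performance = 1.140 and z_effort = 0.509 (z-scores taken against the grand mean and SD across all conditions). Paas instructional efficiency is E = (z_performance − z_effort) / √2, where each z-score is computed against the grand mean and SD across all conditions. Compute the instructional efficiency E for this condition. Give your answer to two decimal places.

z_P − z_E = 1.140 − 0.509 = 0.6310.
E = 0.6310 / √2 = 0.6310 / 1.41421 = 0.4462 ≈ 0.45.

0.45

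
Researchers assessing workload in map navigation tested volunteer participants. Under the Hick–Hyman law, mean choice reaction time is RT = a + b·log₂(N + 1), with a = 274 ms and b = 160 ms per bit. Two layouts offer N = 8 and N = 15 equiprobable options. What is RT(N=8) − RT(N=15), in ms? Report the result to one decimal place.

-132.8

RT(8) = 274 + 160·log₂(9) = 274 + 160·3.1699 = 781.1840 ms.
RT(15) = 274 + 160·log₂(16) = 274 + 160·4.0000 = 914.0000 ms.
Difference = 781.1840 − 914.0000 = -132.8160 ≈ -132.8 ms.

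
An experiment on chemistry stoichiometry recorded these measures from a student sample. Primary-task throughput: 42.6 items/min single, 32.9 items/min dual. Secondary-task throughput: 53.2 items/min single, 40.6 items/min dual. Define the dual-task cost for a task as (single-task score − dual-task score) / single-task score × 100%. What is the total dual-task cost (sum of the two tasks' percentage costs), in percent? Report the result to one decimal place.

Primary cost = (42.6 − 32.9) / 42.6 × 100% = 22.7700%.
Secondary cost = (53.2 − 40.6) / 53.2 × 100% = 23.6842%.
Total = 22.7700% + 23.6842% = 46.4542% ≈ 46.5%.

46.5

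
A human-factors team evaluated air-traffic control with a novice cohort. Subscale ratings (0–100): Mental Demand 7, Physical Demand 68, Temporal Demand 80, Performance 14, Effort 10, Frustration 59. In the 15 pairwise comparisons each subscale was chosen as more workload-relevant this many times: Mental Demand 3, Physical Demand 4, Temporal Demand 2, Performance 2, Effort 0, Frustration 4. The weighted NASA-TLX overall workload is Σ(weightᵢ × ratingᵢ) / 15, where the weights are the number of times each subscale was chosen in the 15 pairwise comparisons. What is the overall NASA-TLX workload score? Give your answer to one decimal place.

The tallies are the weights (they sum to 15).
Weighted sum = 3·7 + 4·68 + 2·80 + 2·14 + 0·10 + 4·59
            = 21 + 272 + 160 + 28 + 0 + 236 = 717.
Overall workload = 717 / 15 = 47.8000 ≈ 47.8.

47.8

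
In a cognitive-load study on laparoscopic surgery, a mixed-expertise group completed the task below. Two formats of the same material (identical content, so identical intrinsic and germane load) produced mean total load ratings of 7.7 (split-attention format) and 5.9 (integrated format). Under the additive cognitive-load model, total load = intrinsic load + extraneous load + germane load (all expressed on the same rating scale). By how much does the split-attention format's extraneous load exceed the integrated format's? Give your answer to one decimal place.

1.8

Intrinsic and germane load are equal across formats, so the difference in total load equals the difference in extraneous load.
Extraneous-load difference = 7.7 − 5.9 = 1.8.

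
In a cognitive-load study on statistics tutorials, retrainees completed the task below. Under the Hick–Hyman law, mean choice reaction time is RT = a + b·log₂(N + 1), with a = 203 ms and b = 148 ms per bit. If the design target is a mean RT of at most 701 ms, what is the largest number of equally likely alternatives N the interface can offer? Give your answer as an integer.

9

Set 203 + 148·log₂(N + 1) ≤ 701.
log₂(N + 1) ≤ (701 − 203) / 148 = 3.3649.
N + 1 ≤ 2^3.3649 = 10.3023.
N ≤ 9.3023, so the largest integer N is 9.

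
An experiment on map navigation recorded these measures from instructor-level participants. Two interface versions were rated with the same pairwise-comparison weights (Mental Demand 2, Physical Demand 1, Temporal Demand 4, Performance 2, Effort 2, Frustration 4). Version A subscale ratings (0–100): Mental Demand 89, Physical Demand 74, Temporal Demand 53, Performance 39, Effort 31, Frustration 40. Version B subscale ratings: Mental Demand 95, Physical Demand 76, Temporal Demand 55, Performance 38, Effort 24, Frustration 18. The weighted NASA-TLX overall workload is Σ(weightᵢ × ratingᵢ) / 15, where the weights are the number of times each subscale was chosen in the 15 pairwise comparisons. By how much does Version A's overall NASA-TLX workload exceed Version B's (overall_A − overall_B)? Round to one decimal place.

5.5

Version A weighted sum = 2·89 + 1·74 + 4·53 + 2·39 + 2·31 + 4·40 = 178 + 74 + 212 + 78 + 62 + 160 = 764; overall_A = 764/15 = 50.9333.
Version B weighted sum = 2·95 + 1·76 + 4·55 + 2·38 + 2·24 + 4·18 = 190 + 76 + 220 + 76 + 48 + 72 = 682; overall_B = 682/15 = 45.4667.
Difference = 50.9333 − 45.4667 = 5.4666 ≈ 5.5.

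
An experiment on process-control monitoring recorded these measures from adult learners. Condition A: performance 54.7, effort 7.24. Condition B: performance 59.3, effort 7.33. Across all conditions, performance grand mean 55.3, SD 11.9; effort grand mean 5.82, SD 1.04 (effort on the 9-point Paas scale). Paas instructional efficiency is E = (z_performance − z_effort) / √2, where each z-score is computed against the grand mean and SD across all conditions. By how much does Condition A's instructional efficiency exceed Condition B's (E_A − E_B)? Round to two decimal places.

-0.21

Condition A: z_P = (54.7 − 55.3)/11.9 = -0.0504; z_E = (7.24 − 5.82)/1.04 = 1.3654; E_A = (-0.0504 − 1.3654)/√2 = -1.0011.
Condition B: z_P = (59.3 − 55.3)/11.9 = 0.3361; z_E = (7.33 − 5.82)/1.04 = 1.4519; E_B = (0.3361 − 1.4519)/√2 = -0.7890.
E_A − E_B = -1.0011 − (-0.7890) = -0.2121 ≈ -0.21.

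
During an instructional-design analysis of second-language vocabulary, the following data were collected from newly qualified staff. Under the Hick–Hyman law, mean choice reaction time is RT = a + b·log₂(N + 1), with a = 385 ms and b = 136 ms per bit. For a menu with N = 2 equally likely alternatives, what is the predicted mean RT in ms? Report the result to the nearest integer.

log₂(2 + 1) = log₂(3) = 1.5850.
RT = 385 + 136 × 1.5850 = 385 + 215.5600 = 600.5600 ms.
≈ 601 ms.

601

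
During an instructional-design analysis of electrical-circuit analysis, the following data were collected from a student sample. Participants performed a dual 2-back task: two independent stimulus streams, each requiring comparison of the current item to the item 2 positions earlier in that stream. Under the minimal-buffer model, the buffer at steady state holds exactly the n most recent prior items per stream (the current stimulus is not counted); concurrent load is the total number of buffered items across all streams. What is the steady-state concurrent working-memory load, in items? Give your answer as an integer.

4

Each stream's buffer holds its 2 most recent prior items.
Two independent streams: 2 × 2 = 4 buffered items at steady state.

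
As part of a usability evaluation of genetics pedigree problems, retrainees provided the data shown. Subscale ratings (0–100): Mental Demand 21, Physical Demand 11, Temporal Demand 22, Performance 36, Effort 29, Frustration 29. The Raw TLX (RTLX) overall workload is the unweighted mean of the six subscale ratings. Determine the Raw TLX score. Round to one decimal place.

24.7

Sum of ratings = 21 + 11 + 22 + 36 + 29 + 29 = 148.
RTLX = 148 / 6 = 24.6667 ≈ 24.7.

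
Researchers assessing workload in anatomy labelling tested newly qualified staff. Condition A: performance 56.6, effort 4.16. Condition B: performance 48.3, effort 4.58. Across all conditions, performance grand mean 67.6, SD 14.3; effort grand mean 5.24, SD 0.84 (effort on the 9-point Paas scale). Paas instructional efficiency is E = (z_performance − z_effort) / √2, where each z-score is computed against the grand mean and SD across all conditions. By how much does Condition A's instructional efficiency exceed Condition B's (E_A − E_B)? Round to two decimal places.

Condition A: z_P = (56.6 − 67.6)/14.3 = -0.7692; z_E = (4.16 − 5.24)/0.84 = -1.2857; E_A = (-0.7692 − (-1.2857))/√2 = 0.3652.
Condition B: z_P = (48.3 − 67.6)/14.3 = -1.3497; z_E = (4.58 − 5.24)/0.84 = -0.7857; E_B = (-1.3497 − (-0.7857))/√2 = -0.3988.
E_A − E_B = 0.3652 − (-0.3988) = 0.7640 ≈ 0.76.

0.76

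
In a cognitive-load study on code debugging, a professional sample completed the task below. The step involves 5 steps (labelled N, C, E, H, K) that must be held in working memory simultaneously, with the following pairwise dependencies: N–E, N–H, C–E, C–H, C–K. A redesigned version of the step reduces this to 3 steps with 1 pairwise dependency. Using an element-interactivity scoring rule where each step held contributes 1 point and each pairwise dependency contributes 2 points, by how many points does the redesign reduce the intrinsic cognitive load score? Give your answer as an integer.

Original: 5 × 1 + 5 × 2 = 5 + 10 = 15.
Redesigned: 3 × 1 + 1 × 2 = 3 + 2 = 5.
Reduction = 15 − 5 = 10.

10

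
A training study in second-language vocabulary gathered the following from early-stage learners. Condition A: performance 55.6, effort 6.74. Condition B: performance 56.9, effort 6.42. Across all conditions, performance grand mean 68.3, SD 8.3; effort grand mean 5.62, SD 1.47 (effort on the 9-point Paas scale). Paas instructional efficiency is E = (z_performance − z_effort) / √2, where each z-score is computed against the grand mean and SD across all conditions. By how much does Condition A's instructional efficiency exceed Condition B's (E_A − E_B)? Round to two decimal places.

-0.26

Condition A: z_P = (55.6 − 68.3)/8.3 = -1.5301; z_E = (6.74 − 5.62)/1.47 = 0.7619; E_A = (-1.5301 − 0.7619)/√2 = -1.6207.
Condition B: z_P = (56.9 − 68.3)/8.3 = -1.3735; z_E = (6.42 − 5.62)/1.47 = 0.5442; E_B = (-1.3735 − 0.5442)/√2 = -1.3560.
E_A − E_B = -1.6207 − (-1.3560) = -0.2647 ≈ -0.26.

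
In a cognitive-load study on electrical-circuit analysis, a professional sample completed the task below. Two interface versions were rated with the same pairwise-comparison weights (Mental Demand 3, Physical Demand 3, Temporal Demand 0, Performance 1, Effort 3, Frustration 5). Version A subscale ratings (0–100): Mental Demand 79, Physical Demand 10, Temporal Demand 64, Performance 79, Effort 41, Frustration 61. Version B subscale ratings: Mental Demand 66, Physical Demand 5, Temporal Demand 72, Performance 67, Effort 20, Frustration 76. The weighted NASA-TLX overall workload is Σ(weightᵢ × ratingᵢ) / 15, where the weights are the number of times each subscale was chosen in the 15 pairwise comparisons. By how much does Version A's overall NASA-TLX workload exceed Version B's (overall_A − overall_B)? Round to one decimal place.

3.6

Version A weighted sum = 3·79 + 3·10 + 0·64 + 1·79 + 3·41 + 5·61 = 237 + 30 + 0 + 79 + 123 + 305 = 774; overall_A = 774/15 = 51.6000.
Version B weighted sum = 3·66 + 3·5 + 0·72 + 1·67 + 3·20 + 5·76 = 198 + 15 + 0 + 67 + 60 + 380 = 720; overall_B = 720/15 = 48.0000.
Difference = 51.6000 − 48.0000 = 3.6000 ≈ 3.6.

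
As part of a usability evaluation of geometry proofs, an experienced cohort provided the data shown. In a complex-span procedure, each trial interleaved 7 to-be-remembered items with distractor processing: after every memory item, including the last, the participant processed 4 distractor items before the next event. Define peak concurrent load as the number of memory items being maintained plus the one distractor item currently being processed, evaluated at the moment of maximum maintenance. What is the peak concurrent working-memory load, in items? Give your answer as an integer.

Maintenance is greatest during the distractor(s) after memory item 7: all 7 memory items are being held.
One distractor item is concurrently being processed.
Peak concurrent load = 7 + 1 = 8 items.

8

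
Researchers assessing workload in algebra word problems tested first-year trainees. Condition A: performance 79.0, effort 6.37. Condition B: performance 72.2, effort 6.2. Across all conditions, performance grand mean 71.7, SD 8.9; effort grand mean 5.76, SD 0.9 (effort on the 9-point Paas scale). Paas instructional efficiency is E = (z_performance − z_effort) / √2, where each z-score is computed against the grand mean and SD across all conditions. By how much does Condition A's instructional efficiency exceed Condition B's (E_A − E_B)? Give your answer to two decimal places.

0.41

Condition A: z_P = (79.0 − 71.7)/8.9 = 0.8202; z_E = (6.37 − 5.76)/0.9 = 0.6778; E_A = (0.8202 − 0.6778)/√2 = 0.1007.
Condition B: z_P = (72.2 − 71.7)/8.9 = 0.0562; z_E = (6.2 − 5.76)/0.9 = 0.4889; E_B = (0.0562 − 0.4889)/√2 = -0.3060.
E_A − E_B = 0.1007 − (-0.3060) = 0.4067 ≈ 0.41.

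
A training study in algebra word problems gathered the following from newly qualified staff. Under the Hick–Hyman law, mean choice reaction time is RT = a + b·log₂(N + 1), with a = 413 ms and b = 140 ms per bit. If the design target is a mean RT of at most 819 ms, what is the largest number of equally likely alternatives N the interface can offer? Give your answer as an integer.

Set 413 + 140·log₂(N + 1) ≤ 819.
log₂(N + 1) ≤ (819 − 413) / 140 = 2.9000.
N + 1 ≤ 2^2.9000 = 7.4643.
N ≤ 6.4643, so the largest integer N is 6.

6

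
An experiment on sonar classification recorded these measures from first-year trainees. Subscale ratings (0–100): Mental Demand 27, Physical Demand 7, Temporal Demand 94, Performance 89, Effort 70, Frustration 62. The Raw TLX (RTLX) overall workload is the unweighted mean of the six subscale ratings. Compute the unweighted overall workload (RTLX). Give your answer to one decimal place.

Sum of ratings = 27 + 7 + 94 + 89 + 70 + 62 = 349.
RTLX = 349 / 6 = 58.1667 ≈ 58.2.

58.2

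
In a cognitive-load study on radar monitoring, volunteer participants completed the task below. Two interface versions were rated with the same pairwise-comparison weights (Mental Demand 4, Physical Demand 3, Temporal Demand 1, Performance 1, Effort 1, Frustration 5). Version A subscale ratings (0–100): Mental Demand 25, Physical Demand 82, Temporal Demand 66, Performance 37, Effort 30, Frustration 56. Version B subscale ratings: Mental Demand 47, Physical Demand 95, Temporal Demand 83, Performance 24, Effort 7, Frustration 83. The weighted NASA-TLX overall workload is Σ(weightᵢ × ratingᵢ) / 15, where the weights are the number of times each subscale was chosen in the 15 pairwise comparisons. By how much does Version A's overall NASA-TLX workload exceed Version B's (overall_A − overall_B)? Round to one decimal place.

Version A weighted sum = 4·25 + 3·82 + 1·66 + 1·37 + 1·30 + 5·56 = 100 + 246 + 66 + 37 + 30 + 280 = 759; overall_A = 759/15 = 50.6000.
Version B weighted sum = 4·47 + 3·95 + 1·83 + 1·24 + 1·7 + 5·83 = 188 + 285 + 83 + 24 + 7 + 415 = 1002; overall_B = 1002/15 = 66.8000.
Difference = 50.6000 − 66.8000 = -16.2000 ≈ -16.2.

-16.2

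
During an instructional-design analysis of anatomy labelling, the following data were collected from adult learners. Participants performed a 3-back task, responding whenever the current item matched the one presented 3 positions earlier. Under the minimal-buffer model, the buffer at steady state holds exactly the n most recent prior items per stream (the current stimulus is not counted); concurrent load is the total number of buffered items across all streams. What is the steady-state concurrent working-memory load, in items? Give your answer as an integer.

The buffer holds the 3 most recent prior items.
Steady-state concurrent load = 3 items.

3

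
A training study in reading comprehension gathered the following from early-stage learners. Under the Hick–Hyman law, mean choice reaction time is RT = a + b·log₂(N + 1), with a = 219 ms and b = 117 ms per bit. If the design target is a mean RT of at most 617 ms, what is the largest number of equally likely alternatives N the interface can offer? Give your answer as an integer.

Set 219 + 117·log₂(N + 1) ≤ 617.
log₂(N + 1) ≤ (617 − 219) / 117 = 3.4017.
N + 1 ≤ 2^3.4017 = 10.5685.
N ≤ 9.5685, so the largest integer N is 9.

9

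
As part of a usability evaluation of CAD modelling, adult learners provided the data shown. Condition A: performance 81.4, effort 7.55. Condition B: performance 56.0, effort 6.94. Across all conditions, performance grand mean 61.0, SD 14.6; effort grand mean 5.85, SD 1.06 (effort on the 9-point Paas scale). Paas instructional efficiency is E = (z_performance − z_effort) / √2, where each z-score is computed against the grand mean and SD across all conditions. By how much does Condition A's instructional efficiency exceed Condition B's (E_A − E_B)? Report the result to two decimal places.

0.82

Condition A: z_P = (81.4 − 61.0)/14.6 = 1.3973; z_E = (7.55 − 5.85)/1.06 = 1.6038; E_A = (1.3973 − 1.6038)/√2 = -0.1460.
Condition B: z_P = (56.0 − 61.0)/14.6 = -0.3425; z_E = (6.94 − 5.85)/1.06 = 1.0283; E_B = (-0.3425 − 1.0283)/√2 = -0.9693.
E_A − E_B = -0.1460 − (-0.9693) = 0.8233 ≈ 0.82.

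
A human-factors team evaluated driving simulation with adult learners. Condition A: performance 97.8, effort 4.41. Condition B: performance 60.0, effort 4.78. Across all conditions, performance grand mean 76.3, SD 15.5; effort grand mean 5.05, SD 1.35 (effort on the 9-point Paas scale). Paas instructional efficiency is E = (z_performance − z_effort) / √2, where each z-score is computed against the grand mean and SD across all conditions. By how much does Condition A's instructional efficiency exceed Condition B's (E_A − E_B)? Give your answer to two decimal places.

1.92

Condition A: z_P = (97.8 − 76.3)/15.5 = 1.3871; z_E = (4.41 − 5.05)/1.35 = -0.4741; E_A = (1.3871 − (-0.4741))/√2 = 1.3161.
Condition B: z_P = (60.0 − 76.3)/15.5 = -1.0516; z_E = (4.78 − 5.05)/1.35 = -0.2000; E_B = (-1.0516 − (-0.2000))/√2 = -0.6022.
E_A − E_B = 1.3161 − (-0.6022) = 1.9183 ≈ 1.92.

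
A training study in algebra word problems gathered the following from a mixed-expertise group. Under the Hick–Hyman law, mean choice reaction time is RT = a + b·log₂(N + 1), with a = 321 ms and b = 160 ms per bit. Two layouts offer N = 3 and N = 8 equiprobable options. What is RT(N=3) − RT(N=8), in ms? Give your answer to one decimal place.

-187.2

RT(3) = 321 + 160·log₂(4) = 321 + 160·2.0000 = 641.0000 ms.
RT(8) = 321 + 160·log₂(9) = 321 + 160·3.1699 = 828.1840 ms.
Difference = 641.0000 − 828.1840 = -187.1840 ≈ -187.2 ms.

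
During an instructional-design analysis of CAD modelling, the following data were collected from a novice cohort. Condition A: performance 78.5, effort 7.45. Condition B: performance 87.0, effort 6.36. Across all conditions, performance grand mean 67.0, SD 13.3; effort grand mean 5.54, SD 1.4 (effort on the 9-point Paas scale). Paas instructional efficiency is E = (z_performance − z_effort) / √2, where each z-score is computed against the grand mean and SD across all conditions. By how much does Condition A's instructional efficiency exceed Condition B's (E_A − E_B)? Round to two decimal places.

-1.00

Condition A: z_P = (78.5 − 67.0)/13.3 = 0.8647; z_E = (7.45 − 5.54)/1.4 = 1.3643; E_A = (0.8647 − 1.3643)/√2 = -0.3533.
Condition B: z_P = (87.0 − 67.0)/13.3 = 1.5038; z_E = (6.36 − 5.54)/1.4 = 0.5857; E_B = (1.5038 − 0.5857)/√2 = 0.6492.
E_A − E_B = -0.3533 − 0.6492 = -1.0025 ≈ -1.00.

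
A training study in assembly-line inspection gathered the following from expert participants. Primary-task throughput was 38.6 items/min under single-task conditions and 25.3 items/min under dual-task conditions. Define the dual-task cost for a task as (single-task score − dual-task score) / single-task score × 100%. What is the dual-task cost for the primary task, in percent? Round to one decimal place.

Cost = (38.6 − 25.3) / 38.6 × 100%
     = 13.3000 / 38.6 × 100% = 34.4560%.
≈ 34.5%.

34.5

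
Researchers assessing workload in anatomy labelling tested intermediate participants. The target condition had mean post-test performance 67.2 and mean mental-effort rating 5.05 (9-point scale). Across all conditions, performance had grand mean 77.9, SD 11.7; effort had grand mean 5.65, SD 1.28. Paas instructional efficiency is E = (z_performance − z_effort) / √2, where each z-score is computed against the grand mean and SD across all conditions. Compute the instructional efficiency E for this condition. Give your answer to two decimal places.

-0.32

z_performance = (67.2 − 77.9) / 11.7 = -10.7000 / 11.7 = -0.9145.
z_effort = (5.05 − 5.65) / 1.28 = -0.6000 / 1.28 = -0.4688.
z_P − z_E = -0.9145 − (-0.4688) = -0.4457.
E = -0.4457 / √2 = -0.4457 / 1.41421 = -0.3152 ≈ -0.32.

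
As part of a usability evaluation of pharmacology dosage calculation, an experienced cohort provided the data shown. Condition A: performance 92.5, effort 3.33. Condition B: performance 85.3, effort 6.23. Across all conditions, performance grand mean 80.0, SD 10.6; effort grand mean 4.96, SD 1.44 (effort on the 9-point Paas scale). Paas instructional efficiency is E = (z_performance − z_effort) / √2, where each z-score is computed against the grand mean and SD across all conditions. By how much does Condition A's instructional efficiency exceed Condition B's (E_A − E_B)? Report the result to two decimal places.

Condition A: z_P = (92.5 − 80.0)/10.6 = 1.1792; z_E = (3.33 − 4.96)/1.44 = -1.1319; E_A = (1.1792 − (-1.1319))/√2 = 1.6342.
Condition B: z_P = (85.3 − 80.0)/10.6 = 0.5000; z_E = (6.23 − 4.96)/1.44 = 0.8819; E_B = (0.5000 − 0.8819)/√2 = -0.2700.
E_A − E_B = 1.6342 − (-0.2700) = 1.9042 ≈ 1.90.

1.90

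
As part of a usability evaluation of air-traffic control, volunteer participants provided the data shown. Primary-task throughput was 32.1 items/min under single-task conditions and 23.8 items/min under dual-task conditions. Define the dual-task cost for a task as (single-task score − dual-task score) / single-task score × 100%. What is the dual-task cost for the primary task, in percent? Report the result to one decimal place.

25.9

Cost = (32.1 − 23.8) / 32.1 × 100%
     = 8.3000 / 32.1 × 100% = 25.8567%.
≈ 25.9%.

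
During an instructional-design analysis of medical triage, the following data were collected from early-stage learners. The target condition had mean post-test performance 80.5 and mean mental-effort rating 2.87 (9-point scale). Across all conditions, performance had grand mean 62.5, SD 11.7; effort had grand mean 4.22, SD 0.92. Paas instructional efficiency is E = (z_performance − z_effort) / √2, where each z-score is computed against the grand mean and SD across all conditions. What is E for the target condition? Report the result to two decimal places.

2.13

z_performance = (80.5 − 62.5) / 11.7 = 18.0000 / 11.7 = 1.5385.
z_effort = (2.87 − 4.22) / 0.92 = -1.3500 / 0.92 = -1.4674.
z_P − z_E = 1.5385 − (-1.4674) = 3.0059.
E = 3.0059 / √2 = 3.0059 / 1.41421 = 2.1255 ≈ 2.13.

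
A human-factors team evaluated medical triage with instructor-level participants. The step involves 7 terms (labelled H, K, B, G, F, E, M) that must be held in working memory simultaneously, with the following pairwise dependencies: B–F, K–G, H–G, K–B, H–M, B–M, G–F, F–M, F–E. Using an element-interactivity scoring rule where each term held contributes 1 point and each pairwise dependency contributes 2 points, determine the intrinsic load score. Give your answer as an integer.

25

Count of terms held simultaneously: 7.
Count of pairwise dependencies listed: 9.
Element contribution: 7 × 1 = 7.
Interaction contribution: 9 × 2 = 18.
Intrinsic load = 7 + 18 = 25.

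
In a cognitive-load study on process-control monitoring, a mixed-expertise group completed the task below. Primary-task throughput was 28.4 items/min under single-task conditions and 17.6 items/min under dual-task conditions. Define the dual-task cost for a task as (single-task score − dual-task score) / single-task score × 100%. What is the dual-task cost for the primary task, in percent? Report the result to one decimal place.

38.0

Cost = (28.4 − 17.6) / 28.4 × 100%
     = 10.8000 / 28.4 × 100% = 38.0282%.
≈ 38.0%.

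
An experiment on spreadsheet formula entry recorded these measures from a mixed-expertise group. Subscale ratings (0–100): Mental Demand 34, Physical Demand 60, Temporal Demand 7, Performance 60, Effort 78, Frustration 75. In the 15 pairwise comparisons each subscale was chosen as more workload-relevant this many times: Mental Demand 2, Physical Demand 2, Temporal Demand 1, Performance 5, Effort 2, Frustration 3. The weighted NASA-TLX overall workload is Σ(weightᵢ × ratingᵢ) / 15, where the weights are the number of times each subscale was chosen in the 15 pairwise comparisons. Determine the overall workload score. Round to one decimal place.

The tallies are the weights (they sum to 15).
Weighted sum = 2·34 + 2·60 + 1·7 + 5·60 + 2·78 + 3·75
            = 68 + 120 + 7 + 300 + 156 + 225 = 876.
Overall workload = 876 / 15 = 58.4000 ≈ 58.4.

58.4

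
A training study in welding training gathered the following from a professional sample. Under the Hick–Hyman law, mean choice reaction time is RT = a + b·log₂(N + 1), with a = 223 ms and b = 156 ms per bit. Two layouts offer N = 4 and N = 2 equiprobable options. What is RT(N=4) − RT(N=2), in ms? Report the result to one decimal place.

115.0

RT(4) = 223 + 156·log₂(5) = 223 + 156·2.3219 = 585.2164 ms.
RT(2) = 223 + 156·log₂(3) = 223 + 156·1.5850 = 470.2600 ms.
Difference = 585.2164 − 470.2600 = 114.9564 ≈ 115.0 ms.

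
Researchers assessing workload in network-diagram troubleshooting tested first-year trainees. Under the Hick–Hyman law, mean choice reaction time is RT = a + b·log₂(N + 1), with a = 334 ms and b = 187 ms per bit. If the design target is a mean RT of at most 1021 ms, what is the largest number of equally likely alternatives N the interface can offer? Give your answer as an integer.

Set 334 + 187·log₂(N + 1) ≤ 1021.
log₂(N + 1) ≤ (1021 − 334) / 187 = 3.6738.
N + 1 ≤ 2^3.6738 = 12.7622.
N ≤ 11.7622, so the largest integer N is 11.

11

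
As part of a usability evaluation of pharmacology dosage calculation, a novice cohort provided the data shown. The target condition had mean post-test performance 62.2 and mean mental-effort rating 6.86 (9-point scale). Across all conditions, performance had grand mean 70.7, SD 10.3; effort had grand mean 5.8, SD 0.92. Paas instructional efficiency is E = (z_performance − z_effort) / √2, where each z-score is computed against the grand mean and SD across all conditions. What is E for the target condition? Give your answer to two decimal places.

z_performance = (62.2 − 70.7) / 10.3 = -8.5000 / 10.3 = -0.8252.
z_effort = (6.86 − 5.8) / 0.92 = 1.0600 / 0.92 = 1.1522.
z_P − z_E = -0.8252 − 1.1522 = -1.9774.
E = -1.9774 / √2 = -1.9774 / 1.41421 = -1.3982 ≈ -1.40.

-1.40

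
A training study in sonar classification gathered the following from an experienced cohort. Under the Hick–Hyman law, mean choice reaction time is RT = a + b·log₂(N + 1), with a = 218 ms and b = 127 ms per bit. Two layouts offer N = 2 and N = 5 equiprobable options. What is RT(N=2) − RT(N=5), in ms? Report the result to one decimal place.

RT(2) = 218 + 127·log₂(3) = 218 + 127·1.5850 = 419.2950 ms.
RT(5) = 218 + 127·log₂(6) = 218 + 127·2.5850 = 546.2950 ms.
Difference = 419.2950 − 546.2950 = -127.0000 ≈ -127.0 ms.

-127.0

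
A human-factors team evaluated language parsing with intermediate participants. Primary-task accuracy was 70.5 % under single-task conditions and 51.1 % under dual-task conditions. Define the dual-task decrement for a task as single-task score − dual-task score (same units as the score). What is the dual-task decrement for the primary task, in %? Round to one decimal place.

19.4

Decrement = 70.5 − 51.1 = 19.4000 % ≈ 19.4 %.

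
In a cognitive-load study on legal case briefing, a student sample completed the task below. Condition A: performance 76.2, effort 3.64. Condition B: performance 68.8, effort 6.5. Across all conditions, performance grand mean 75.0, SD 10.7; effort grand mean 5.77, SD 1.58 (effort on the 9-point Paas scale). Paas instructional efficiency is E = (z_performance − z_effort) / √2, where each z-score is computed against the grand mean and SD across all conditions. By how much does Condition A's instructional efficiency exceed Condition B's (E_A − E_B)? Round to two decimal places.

Condition A: z_P = (76.2 − 75.0)/10.7 = 0.1121; z_E = (3.64 − 5.77)/1.58 = -1.3481; E_A = (0.1121 − (-1.3481))/√2 = 1.0325.
Condition B: z_P = (68.8 − 75.0)/10.7 = -0.5794; z_E = (6.5 − 5.77)/1.58 = 0.4620; E_B = (-0.5794 − 0.4620)/√2 = -0.7364.
E_A − E_B = 1.0325 − (-0.7364) = 1.7689 ≈ 1.77.

1.77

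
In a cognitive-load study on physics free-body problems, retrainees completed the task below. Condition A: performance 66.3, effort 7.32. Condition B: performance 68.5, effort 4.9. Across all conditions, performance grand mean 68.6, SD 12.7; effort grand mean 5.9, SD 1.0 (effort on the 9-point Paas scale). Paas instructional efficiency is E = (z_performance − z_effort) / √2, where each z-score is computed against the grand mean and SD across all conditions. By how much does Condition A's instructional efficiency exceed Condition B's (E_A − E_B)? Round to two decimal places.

-1.83

Condition A: z_P = (66.3 − 68.6)/12.7 = -0.1811; z_E = (7.32 − 5.9)/1.0 = 1.4200; E_A = (-0.1811 − 1.4200)/√2 = -1.1321.
Condition B: z_P = (68.5 − 68.6)/12.7 = -0.0079; z_E = (4.9 − 5.9)/1.0 = -1.0000; E_B = (-0.0079 − (-1.0000))/√2 = 0.7015.
E_A − E_B = -1.1321 − 0.7015 = -1.8336 ≈ -1.83.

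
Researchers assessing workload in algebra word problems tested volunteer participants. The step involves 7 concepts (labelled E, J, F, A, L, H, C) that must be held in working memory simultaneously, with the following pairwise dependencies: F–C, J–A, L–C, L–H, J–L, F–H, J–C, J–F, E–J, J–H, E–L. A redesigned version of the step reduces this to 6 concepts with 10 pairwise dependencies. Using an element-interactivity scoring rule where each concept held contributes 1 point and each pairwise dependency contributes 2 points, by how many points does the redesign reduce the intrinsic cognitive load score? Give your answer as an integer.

Original: 7 × 1 + 11 × 2 = 7 + 22 = 29.
Redesigned: 6 × 1 + 10 × 2 = 6 + 20 = 26.
Reduction = 29 − 26 = 3.

3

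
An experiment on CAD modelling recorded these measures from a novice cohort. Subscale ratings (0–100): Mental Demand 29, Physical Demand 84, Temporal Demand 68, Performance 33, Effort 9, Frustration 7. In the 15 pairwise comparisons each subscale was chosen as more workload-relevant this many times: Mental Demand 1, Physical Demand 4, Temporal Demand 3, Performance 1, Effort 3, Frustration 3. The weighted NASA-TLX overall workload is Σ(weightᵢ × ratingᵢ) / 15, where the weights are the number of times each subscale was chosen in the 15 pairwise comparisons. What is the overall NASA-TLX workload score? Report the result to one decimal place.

The tallies are the weights (they sum to 15).
Weighted sum = 1·29 + 4·84 + 3·68 + 1·33 + 3·9 + 3·7
            = 29 + 336 + 204 + 33 + 27 + 21 = 650.
Overall workload = 650 / 15 = 43.3333 ≈ 43.3.

43.3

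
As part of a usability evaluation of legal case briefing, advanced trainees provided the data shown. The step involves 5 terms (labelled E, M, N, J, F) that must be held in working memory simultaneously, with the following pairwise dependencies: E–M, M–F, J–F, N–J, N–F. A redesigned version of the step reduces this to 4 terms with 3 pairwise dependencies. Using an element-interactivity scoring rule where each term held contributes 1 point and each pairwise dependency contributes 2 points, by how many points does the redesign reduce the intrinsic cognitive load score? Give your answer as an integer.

5

Original: 5 × 1 + 5 × 2 = 5 + 10 = 15.
Redesigned: 4 × 1 + 3 × 2 = 4 + 6 = 10.
Reduction = 15 − 10 = 5.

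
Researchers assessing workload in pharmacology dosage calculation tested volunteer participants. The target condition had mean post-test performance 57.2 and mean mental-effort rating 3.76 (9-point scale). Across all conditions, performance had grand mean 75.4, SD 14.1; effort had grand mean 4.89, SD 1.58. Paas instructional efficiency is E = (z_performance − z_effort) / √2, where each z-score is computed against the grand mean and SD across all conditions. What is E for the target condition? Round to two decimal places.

-0.41

z_performance = (57.2 − 75.4) / 14.1 = -18.2000 / 14.1 = -1.2908.
z_effort = (3.76 − 4.89) / 1.58 = -1.1300 / 1.58 = -0.7152.
z_P − z_E = -1.2908 − (-0.7152) = -0.5756.
E = -0.5756 / √2 = -0.5756 / 1.41421 = -0.4070 ≈ -0.41.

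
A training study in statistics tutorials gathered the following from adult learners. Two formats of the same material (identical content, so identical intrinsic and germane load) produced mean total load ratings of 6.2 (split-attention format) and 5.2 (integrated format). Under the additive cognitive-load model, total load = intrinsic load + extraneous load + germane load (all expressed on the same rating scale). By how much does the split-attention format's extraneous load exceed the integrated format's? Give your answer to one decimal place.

1.0

Intrinsic and germane load are equal across formats, so the difference in total load equals the difference in extraneous load.
Extraneous-load difference = 6.2 − 5.2 = 1.0.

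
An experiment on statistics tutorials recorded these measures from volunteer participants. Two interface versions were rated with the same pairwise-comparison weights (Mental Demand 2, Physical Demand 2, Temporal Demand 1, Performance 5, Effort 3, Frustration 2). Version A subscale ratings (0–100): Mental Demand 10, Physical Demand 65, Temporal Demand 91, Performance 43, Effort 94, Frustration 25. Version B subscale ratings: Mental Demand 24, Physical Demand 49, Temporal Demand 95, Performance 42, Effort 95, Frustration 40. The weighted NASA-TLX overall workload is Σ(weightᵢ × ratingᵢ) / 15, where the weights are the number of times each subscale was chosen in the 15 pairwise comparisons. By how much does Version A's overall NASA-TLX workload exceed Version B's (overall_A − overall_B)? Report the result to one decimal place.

Version A weighted sum = 2·10 + 2·65 + 1·91 + 5·43 + 3·94 + 2·25 = 20 + 130 + 91 + 215 + 282 + 50 = 788; overall_A = 788/15 = 52.5333.
Version B weighted sum = 2·24 + 2·49 + 1·95 + 5·42 + 3·95 + 2·40 = 48 + 98 + 95 + 210 + 285 + 80 = 816; overall_B = 816/15 = 54.4000.
Difference = 52.5333 − 54.4000 = -1.8667 ≈ -1.9.

-1.9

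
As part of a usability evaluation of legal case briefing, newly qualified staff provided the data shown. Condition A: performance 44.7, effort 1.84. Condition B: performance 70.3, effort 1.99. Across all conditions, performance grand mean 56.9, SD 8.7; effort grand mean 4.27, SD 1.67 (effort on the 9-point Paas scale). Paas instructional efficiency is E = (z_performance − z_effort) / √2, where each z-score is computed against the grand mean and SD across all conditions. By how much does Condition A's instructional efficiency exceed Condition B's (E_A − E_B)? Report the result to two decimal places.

Condition A: z_P = (44.7 − 56.9)/8.7 = -1.4023; z_E = (1.84 − 4.27)/1.67 = -1.4551; E_A = (-1.4023 − (-1.4551))/√2 = 0.0373.
Condition B: z_P = (70.3 − 56.9)/8.7 = 1.5402; z_E = (1.99 − 4.27)/1.67 = -1.3653; E_B = (1.5402 − (-1.3653))/√2 = 2.0545.
E_A − E_B = 0.0373 − 2.0545 = -2.0172 ≈ -2.02.

-2.02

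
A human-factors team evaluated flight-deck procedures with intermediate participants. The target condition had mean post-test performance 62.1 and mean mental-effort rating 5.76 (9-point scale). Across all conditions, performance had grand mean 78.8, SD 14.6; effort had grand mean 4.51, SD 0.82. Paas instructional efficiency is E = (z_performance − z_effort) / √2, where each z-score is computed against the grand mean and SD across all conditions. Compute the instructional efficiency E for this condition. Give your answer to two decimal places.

-1.89

z_performance = (62.1 − 78.8) / 14.6 = -16.7000 / 14.6 = -1.1438.
z_effort = (5.76 − 4.51) / 0.82 = 1.2500 / 0.82 = 1.5244.
z_P − z_E = -1.1438 − 1.5244 = -2.6682.
E = -2.6682 / √2 = -2.6682 / 1.41421 = -1.8867 ≈ -1.89.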